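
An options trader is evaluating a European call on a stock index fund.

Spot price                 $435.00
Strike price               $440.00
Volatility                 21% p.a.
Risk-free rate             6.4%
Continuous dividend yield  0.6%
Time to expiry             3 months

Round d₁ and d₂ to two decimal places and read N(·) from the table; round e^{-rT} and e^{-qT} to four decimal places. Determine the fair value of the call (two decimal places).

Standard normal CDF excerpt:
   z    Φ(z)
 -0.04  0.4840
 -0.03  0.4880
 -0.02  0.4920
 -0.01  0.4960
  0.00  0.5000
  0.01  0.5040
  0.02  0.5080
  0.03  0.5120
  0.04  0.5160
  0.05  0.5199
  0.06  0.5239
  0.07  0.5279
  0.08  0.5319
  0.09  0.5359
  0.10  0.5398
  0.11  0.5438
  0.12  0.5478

$17.99

σ√T = 0.21 × 0.5000 = 0.1050
ln(S/K) + (r − q + σ²/2)T = ln(435/440) + (0.064 − 0.006 + 0.21²/2)·0.25 = -0.0114 + 0.0200 = 0.0086
d₁ = 0.0086 / 0.1050 = 0.0818 → 0.08
d₂ = d₁ − σ√T = 0.0818 − 0.1050 = -0.0232 → -0.02
exp(−qT) = exp(−0.006·0.25) = 0.9985;  exp(−rT) = exp(−0.064·0.25) = 0.9841
C = 435·0.9985·N(0.08) − 440·0.9841·N(-0.02) = 435·0.9985·0.5319 − 440·0.9841·0.4920 = 231.0294 − 213.0380 = 17.9915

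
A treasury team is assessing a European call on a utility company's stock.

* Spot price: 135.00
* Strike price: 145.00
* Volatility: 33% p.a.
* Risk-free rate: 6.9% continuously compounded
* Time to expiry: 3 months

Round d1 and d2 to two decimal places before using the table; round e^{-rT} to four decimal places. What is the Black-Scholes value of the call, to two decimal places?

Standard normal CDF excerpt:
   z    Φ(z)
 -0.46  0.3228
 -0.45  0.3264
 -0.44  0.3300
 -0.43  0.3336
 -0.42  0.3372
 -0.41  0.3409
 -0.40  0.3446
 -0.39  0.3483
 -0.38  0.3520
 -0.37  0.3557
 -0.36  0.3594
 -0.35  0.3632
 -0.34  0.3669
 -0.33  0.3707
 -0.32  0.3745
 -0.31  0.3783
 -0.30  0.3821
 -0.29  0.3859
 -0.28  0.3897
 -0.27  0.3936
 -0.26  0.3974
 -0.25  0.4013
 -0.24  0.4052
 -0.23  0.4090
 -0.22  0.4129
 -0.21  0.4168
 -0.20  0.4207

T = 0.25;  σ√T = 0.1650
d₁ = [ln(135/145) + (0.069 + ½·0.33²)·0.25] / (σ√T) = (-0.0715 + 0.0309) / 0.1650 = -0.2460 → -0.25
d₂ = -0.2460 − 0.1650 = -0.4110 → -0.41
e^(−rT) = e^(−0.069·0.25) = 0.9829
N(d₁) = N(-0.25) = 0.4013;  N(d₂) = N(-0.41) = 0.3409
C = 135·0.4013 − 145·0.9829·0.3409 = 54.1755 − 48.5852 = 5.5903

5.59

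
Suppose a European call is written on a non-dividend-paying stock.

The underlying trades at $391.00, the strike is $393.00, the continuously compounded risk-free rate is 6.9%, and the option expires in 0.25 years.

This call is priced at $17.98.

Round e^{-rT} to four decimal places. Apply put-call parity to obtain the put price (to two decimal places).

e^(−rT) = e^(−0.069·0.25) = 0.9829
Put-call parity: C − P = S − K·e^(−rT) = 391 − 393·0.9829 = 391 − 386.2797 = 4.7203
P = C − (C − P) = 17.98 − (4.7203) = 13.2597

$13.26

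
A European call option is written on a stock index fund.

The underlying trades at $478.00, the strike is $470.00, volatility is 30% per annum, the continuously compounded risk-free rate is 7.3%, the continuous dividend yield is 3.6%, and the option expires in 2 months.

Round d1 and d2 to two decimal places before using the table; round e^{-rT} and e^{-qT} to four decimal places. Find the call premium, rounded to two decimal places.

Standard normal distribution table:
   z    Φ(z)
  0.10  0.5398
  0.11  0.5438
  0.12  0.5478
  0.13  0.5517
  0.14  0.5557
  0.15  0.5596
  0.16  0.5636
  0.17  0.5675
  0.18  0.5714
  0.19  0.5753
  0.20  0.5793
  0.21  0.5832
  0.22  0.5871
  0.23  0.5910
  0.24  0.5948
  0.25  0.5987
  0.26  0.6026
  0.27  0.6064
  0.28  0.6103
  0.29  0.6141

σ√T = 0.3·√0.1667 = 0.1225
d₁ = [ln(478/470) + (0.073 − 0.036 + ½·0.3²)·0.1667] / (σ√T) = (0.0169 + 0.0137) / 0.1225 = 0.2494 → 0.25
d₂ = 0.2494 − 0.1225 = 0.1269 → 0.13
exp(−qT) = exp(−0.036·0.1667) = 0.9940;  exp(−rT) = exp(−0.073·0.1667) = 0.9879
N(d₁) = N(0.25) = 0.5987;  N(d₂) = N(0.13) = 0.5517
C = 478·0.9940·0.5987 − 470·0.9879·0.5517 = 284.4615 − 256.1615 = 28.3000

$28.30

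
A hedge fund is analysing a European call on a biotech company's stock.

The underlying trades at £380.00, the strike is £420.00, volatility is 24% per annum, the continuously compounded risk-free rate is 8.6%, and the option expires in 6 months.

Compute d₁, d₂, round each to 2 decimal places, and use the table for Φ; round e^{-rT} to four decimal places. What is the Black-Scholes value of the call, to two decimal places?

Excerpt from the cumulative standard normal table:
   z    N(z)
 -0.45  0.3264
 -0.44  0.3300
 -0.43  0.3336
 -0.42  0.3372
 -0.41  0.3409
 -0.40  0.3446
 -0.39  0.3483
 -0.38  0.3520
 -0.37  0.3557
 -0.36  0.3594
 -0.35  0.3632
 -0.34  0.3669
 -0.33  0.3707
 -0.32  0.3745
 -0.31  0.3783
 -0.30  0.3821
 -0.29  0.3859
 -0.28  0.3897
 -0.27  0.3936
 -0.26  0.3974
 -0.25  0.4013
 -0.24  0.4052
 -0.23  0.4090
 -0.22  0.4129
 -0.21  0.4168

σ√T = 0.24 × 0.7071 = 0.1697
ln(S/K) + (r + σ²/2)T = ln(380/420) + (0.086 + 0.24²/2)·0.5 = -0.1001 + 0.0574 = -0.0427
d₁ = -0.0427 / 0.1697 = -0.2515 → -0.25
d₂ = d₁ − σ√T = -0.2515 − 0.1697 = -0.4212 → -0.42
exp(−rT) = exp(−0.086·0.5) = 0.9579
N(d₁) = N(-0.25) = 0.4013;  N(d₂) = N(-0.42) = 0.3372
C = 380·0.4013 − 420·0.9579·0.3372 = 152.4940 − 135.6616 = 16.8324

£16.83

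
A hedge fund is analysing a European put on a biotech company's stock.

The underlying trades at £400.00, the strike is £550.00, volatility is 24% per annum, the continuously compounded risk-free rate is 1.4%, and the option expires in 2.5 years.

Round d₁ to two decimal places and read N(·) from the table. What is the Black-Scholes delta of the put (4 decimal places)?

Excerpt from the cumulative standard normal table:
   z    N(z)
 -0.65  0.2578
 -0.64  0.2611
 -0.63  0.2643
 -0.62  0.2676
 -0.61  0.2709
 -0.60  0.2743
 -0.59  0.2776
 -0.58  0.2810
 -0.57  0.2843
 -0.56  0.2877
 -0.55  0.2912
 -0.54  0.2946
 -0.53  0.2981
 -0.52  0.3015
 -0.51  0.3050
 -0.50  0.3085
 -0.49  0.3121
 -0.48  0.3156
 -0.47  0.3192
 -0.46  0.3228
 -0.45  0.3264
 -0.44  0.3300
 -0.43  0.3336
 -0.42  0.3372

-0.7123

σ√T = 0.24·√2.5 = 0.3795
d₁ = [ln(400/550) + (0.014 + 0.24²/2)·2.5] / 0.3795 = [-0.3185 + 0.1070] / 0.3795 = -0.5572 which rounds to -0.56
N(d₁) = N(-0.56) = 0.2877
Δ_put = N(d₁) − 1 = 0.2877 − 1 = -0.7123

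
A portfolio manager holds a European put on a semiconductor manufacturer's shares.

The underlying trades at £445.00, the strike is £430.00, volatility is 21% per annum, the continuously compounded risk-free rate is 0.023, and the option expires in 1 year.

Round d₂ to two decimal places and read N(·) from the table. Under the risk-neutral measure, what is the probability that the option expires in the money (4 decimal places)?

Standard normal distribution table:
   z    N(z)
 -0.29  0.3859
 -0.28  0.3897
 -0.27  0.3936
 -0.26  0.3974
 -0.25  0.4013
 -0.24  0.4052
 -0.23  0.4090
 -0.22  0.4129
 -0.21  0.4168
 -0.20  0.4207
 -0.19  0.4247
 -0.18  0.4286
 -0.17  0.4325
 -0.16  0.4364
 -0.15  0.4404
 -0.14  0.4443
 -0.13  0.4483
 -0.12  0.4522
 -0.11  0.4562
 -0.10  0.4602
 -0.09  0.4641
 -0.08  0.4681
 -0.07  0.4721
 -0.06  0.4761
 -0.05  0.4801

0.4325

σ√T = 0.21·√1 = 0.2100
d₁ = [ln(445/430) + (0.023 + 0.21²/2)·1] / 0.2100 = [0.0343 + 0.0450] / 0.2100 = 0.3778 ≈ 0.38
d₂ = d₁ − σ√T = 0.3778 − 0.2100 = 0.1678 ≈ 0.17
Risk-neutral Pr[S_T < K] = N(−d₂) = N(-0.17) = 0.4325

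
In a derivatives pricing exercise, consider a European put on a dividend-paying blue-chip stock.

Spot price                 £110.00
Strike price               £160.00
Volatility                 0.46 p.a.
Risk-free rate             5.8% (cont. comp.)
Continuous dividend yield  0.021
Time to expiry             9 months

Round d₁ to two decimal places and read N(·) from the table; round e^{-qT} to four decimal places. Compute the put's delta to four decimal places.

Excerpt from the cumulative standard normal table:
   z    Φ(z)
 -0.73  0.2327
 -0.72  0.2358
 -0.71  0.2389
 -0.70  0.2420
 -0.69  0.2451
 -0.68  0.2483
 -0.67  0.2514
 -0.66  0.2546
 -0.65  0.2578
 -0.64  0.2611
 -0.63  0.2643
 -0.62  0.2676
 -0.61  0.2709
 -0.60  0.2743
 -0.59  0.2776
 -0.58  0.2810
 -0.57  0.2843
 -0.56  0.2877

σ√T = 0.46 × 0.8660 = 0.3984
d₁ = [ln(110/160) + (0.058 − 0.021 + ½·0.46²)·0.75] / (σ√T) = (-0.3747 + 0.1071) / 0.3984 = -0.6717 ⇒ -0.67
N(d₁) = N(-0.67) = 0.2514
Δ_put = e^(−qT)·(N(d₁) − 1) = 0.9844·(0.2514 − 1) = -0.7369

-0.7369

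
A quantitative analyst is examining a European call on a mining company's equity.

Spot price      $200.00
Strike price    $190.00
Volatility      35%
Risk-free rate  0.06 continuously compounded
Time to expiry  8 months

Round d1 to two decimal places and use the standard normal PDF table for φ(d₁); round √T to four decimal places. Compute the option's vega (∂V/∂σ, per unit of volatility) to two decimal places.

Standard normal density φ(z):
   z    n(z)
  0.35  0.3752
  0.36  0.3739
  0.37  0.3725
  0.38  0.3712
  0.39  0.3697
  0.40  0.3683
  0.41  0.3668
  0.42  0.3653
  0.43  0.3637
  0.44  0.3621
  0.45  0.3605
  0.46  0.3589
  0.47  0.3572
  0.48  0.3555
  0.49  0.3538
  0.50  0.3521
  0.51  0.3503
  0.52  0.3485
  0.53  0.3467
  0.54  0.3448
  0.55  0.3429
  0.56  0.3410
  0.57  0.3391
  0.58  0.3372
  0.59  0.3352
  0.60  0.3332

58.61

T = 0.6667;  σ√T = 0.2858
ln(S/K) + (r + σ²/2)T = ln(200/190) + (0.06 + 0.35²/2)·0.6667 = 0.0513 + 0.0808 = 0.1321
d₁ = 0.1321 / 0.2858 = 0.4623 which rounds to 0.46
√T = √0.6667 = 0.8165
φ(d₁) = φ(0.46) = 0.3589
vega = S·φ(d₁)·√T = 200·0.3589·0.8165 = 58.6084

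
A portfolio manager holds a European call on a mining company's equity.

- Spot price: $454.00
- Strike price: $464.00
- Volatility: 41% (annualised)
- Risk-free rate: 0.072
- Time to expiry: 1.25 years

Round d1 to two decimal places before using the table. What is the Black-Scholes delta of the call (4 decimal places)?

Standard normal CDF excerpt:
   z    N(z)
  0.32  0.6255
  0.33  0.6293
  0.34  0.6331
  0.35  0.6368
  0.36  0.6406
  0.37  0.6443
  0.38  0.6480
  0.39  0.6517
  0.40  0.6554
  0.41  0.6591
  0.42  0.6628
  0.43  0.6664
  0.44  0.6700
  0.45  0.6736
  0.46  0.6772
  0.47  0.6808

0.6480

σ√T = 0.41 × 1.1180 = 0.4584
d₁ = [ln(454/464) + (0.072 + 0.41²/2)·1.25] / 0.4584 = [-0.0218 + 0.1951] / 0.4584 = 0.3780 which rounds to 0.38
N(d₁) = N(0.38) = 0.6480
Δ_call = N(d₁) = 0.6480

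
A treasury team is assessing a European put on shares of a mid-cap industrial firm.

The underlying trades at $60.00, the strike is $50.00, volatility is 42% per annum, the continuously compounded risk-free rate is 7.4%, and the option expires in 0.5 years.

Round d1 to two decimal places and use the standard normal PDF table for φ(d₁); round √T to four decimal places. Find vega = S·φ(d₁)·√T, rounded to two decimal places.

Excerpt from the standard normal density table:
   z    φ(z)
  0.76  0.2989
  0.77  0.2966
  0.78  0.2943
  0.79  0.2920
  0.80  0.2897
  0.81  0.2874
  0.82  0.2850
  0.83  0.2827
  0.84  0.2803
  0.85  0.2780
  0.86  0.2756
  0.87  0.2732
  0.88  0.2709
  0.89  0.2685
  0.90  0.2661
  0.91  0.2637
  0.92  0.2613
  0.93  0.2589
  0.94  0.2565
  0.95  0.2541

σ√T = 0.42·√0.5 = 0.2970
d₁ = [ln(60/50) + (0.074 + 0.42²/2)·0.5] / 0.2970 = [0.1823 + 0.0811] / 0.2970 = 0.8870 ⇒ 0.89
√T = √0.5 = 0.7071
φ(d₁) = φ(0.89) = 0.2685
vega = S·φ(d₁)·√T = 60·0.2685·0.7071 = 11.3914

11.39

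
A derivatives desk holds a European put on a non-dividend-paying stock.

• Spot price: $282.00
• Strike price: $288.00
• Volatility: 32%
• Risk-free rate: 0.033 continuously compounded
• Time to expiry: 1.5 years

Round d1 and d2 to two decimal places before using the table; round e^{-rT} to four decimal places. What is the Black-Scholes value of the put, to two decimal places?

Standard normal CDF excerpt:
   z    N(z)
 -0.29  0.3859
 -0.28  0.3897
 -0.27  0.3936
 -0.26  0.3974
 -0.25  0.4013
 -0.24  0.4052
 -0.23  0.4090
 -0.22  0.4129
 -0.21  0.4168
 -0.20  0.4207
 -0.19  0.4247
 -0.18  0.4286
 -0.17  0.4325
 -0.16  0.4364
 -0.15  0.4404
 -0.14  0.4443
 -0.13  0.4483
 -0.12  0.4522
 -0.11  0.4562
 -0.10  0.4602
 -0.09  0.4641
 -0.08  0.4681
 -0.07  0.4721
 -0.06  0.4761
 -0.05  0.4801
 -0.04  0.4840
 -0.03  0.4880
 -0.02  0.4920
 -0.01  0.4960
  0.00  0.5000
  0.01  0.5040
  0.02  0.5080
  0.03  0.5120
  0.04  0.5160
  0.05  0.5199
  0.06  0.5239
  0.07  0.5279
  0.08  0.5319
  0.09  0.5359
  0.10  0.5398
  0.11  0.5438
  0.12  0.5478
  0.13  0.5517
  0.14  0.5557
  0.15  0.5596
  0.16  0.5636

$39.15

T = 1.5;  σ√T = 0.3919
d₁ = [ln(282/288) + (0.033 + ½·0.32²)·1.5] / (σ√T) = (-0.0211 + 0.1263) / 0.3919 = 0.2685 ≈ 0.27
d₂ = 0.2685 − 0.3919 = -0.1234 ≈ -0.12
exp(−rT) = exp(−0.033·1.5) = 0.9517
P = 288·0.9517·N(0.12) − 282·N(-0.27) = 288·0.9517·0.5478 − 282·0.3936 = 150.1463 − 110.9952 = 39.1511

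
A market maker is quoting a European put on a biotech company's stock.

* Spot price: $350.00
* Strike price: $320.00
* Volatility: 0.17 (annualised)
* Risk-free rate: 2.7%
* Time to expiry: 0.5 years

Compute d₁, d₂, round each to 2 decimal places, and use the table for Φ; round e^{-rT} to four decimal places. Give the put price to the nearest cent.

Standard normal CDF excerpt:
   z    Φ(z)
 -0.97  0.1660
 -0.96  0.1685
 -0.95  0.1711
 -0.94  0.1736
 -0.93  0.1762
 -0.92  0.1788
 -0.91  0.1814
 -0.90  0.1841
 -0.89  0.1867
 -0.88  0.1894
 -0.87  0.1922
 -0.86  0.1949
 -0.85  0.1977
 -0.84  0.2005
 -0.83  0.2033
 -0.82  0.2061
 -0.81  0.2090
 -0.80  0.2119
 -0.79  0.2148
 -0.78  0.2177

$4.32

σ√T = 0.17·√0.5 = 0.1202
d₁ = [ln(350/320) + (0.027 + ½·0.17²)·0.5] / (σ√T) = (0.0896 + 0.0207) / 0.1202 = 0.9179 → 0.92
d₂ = 0.9179 − 0.1202 = 0.7977 → 0.80
e^(−rT) = e^(−0.027·0.5) = 0.9866
N(−d₂) = N(-0.80) = 0.2119;  N(−d₁) = N(-0.92) = 0.1788
P = 320·0.9866·0.2119 − 350·0.1788 = 66.8994 − 62.5800 = 4.3194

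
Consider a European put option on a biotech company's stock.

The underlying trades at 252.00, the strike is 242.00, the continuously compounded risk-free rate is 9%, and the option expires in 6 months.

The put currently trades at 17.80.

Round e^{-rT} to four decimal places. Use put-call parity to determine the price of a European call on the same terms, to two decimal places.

e^(−rT) = e^(−0.09·0.5) = 0.9560
Put-call parity: C − P = S − K·e^(−rT) = 252 − 242·0.9560 = 252 − 231.3520 = 20.6480
C = P + (C − P) = 17.80 + (20.6480) = 38.4480

38.45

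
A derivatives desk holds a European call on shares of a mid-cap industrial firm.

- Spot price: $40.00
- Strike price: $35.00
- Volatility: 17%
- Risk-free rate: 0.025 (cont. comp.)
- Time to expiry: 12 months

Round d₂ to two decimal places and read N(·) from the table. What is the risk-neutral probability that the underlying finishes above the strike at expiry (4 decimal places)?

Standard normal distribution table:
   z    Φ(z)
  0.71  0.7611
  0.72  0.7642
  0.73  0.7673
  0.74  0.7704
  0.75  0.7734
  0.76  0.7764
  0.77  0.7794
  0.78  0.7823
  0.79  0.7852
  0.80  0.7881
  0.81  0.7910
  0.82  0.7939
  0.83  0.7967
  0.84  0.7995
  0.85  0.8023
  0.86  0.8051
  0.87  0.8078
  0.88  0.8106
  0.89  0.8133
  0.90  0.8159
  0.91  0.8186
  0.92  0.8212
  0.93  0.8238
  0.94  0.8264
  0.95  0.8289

σ√T = 0.17 × 1.0000 = 0.1700
d₁ = [ln(40/35) + (0.025 + ½·0.17²)·1] / (σ√T) = (0.1335 + 0.0395) / 0.1700 = 1.0175 ≈ 1.02
d₂ = 1.0175 − 0.1700 = 0.8475 ≈ 0.85
Risk-neutral Pr[S_T > K] = N(d₂) = N(0.85) = 0.8023

0.8023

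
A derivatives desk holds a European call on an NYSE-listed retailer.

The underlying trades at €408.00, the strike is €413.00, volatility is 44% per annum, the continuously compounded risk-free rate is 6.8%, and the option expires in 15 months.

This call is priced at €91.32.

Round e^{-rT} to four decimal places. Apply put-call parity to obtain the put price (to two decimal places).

€62.66

exp(−rT) = exp(−0.068·1.25) = 0.9185
Put-call parity: C − P = S − K·e^(−rT) = 408 − 413·0.9185 = 408 − 379.3405 = 28.6595
P = C − (C − P) = 91.32 − (28.6595) = 62.6605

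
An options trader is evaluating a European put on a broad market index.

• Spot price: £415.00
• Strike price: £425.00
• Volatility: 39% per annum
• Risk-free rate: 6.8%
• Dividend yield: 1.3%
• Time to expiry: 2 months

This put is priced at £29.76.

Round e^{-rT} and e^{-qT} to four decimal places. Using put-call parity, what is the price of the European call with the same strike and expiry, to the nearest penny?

£23.65

e^(−qT) = e^(−0.013·0.1667) = 0.9978;  e^(−rT) = e^(−0.068·0.1667) = 0.9887
Put-call parity: C − P = S·e^(−qT) − K·e^(−rT) = 415·0.9978 − 425·0.9887 = 414.0870 − 420.1975 = -6.1105
C = P + (C − P) = 29.76 + (-6.1105) = 23.6495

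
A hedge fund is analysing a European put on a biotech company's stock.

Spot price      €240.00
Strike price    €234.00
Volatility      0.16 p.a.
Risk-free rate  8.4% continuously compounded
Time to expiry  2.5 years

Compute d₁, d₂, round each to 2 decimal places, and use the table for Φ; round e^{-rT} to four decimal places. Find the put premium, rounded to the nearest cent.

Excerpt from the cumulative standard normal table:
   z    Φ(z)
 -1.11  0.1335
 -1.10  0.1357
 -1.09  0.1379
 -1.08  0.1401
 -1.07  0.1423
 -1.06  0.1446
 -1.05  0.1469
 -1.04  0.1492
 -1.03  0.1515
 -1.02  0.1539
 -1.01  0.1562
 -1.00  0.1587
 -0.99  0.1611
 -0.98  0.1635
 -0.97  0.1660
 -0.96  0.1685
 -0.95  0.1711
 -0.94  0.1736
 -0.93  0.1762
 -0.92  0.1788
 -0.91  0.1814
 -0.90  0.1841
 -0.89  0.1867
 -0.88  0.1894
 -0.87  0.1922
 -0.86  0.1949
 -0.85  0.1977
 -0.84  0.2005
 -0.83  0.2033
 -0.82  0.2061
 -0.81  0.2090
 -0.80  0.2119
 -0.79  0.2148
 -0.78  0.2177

€5.49

σ√T = 0.16·√2.5 = 0.2530
d₁ = [ln(240/234) + (0.084 + 0.16²/2)·2.5] / 0.2530 = [0.0253 + 0.2420] / 0.2530 = 1.0567 ≈ 1.06
d₂ = d₁ − σ√T = 1.0567 − 0.2530 = 0.8037 ≈ 0.80
e^(−rT) = e^(−0.084·2.5) = 0.8106
N(−d₂) = N(-0.80) = 0.2119;  N(−d₁) = N(-1.06) = 0.1446
P = 234·0.8106·0.2119 − 240·0.1446 = 40.1933 − 34.7040 = 5.4893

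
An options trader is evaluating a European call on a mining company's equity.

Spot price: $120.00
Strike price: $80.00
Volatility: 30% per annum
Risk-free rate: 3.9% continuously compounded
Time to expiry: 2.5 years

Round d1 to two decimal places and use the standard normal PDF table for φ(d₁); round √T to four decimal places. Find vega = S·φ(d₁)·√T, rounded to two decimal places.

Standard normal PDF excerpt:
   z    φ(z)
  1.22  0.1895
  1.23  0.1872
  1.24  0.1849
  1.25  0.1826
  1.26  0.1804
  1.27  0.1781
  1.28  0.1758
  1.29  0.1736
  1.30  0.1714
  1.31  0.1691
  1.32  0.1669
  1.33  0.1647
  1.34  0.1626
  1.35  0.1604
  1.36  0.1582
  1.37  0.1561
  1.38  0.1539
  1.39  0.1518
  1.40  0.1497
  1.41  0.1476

32.52

σ√T = 0.3·√2.5 = 0.4743
d₁ = [ln(120/80) + (0.039 + ½·0.3²)·2.5] / (σ√T) = (0.4055 + 0.2100) / 0.4743 = 1.2975 ⇒ 1.30
√T = √2.5 = 1.5811
φ(d₁) = φ(1.30) = 0.1714
vega = S·φ(d₁)·√T = 120·0.1714·1.5811 = 32.5201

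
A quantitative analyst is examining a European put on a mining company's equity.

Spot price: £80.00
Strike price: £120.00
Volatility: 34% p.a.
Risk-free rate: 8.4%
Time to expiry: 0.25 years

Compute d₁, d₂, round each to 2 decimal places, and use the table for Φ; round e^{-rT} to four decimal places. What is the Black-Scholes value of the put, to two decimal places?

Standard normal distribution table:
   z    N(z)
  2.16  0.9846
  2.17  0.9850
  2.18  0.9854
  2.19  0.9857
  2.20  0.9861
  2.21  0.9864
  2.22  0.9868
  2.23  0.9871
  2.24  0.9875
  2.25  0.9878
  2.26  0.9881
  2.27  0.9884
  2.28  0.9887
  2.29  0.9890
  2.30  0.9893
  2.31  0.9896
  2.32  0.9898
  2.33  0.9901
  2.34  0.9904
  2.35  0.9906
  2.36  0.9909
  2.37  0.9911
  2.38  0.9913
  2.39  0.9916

£37.57

σ√T = 0.34 × 0.5000 = 0.1700
d₁ = [ln(80/120) + (0.084 + 0.34²/2)·0.25] / 0.1700 = [-0.4055 + 0.0355] / 0.1700 = -2.1766 which rounds to -2.18
d₂ = d₁ − σ√T = -2.1766 − 0.1700 = -2.3466 which rounds to -2.35
e^(−rT) = e^(−0.084·0.25) = 0.9792
N(−d₂) = N(2.35) = 0.9906;  N(−d₁) = N(2.18) = 0.9854
P = 120·0.9792·0.9906 − 80·0.9854 = 116.3995 − 78.8320 = 37.5675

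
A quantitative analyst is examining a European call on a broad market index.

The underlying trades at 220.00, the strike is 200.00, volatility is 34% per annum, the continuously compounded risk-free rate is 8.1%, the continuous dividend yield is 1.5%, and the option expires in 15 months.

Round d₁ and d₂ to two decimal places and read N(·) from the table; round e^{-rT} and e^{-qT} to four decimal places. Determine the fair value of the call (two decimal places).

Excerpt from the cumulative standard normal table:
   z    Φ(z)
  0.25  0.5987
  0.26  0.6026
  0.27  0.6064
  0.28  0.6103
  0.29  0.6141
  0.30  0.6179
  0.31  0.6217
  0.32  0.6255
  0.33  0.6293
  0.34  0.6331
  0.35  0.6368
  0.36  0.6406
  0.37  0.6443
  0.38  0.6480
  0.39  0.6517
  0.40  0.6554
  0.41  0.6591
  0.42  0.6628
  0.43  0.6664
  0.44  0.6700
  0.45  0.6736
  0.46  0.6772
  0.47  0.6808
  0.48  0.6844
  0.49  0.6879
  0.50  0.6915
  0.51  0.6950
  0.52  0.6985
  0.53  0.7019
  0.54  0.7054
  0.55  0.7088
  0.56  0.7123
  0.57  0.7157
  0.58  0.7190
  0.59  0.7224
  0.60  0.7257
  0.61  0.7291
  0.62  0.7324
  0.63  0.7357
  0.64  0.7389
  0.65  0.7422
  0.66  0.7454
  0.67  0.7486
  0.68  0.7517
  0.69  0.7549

50.63

σ√T = 0.34 × 1.1180 = 0.3801
ln(S/K) + (r − q + σ²/2)T = ln(220/200) + (0.081 − 0.015 + 0.34²/2)·1.25 = 0.0953 + 0.1548 = 0.2501
d₁ = 0.2501 / 0.3801 = 0.6578 which rounds to 0.66
d₂ = d₁ − σ√T = 0.6578 − 0.3801 = 0.2777 which rounds to 0.28
e^(−qT) = e^(−0.015·1.25) = 0.9814;  e^(−rT) = e^(−0.081·1.25) = 0.9037
C = 220·0.9814·N(0.66) − 200·0.9037·N(0.28) = 220·0.9814·0.7454 − 200·0.9037·0.6103 = 160.9378 − 110.3056 = 50.6322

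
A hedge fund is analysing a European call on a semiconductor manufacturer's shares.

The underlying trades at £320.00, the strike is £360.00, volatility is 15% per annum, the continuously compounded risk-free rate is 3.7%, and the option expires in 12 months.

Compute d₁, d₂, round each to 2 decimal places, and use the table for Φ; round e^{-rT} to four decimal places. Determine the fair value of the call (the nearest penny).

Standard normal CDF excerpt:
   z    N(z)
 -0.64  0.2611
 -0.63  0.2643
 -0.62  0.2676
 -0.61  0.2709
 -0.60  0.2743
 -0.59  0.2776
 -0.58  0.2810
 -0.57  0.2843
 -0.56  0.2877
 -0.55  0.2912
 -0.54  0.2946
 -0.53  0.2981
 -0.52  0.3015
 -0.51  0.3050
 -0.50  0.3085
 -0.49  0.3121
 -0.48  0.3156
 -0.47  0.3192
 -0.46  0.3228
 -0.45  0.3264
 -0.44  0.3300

σ√T = 0.15·√1 = 0.1500
ln(S/K) + (r + σ²/2)T = ln(320/360) + (0.037 + 0.15²/2)·1 = -0.1178 + 0.0483 = -0.0695
d₁ = -0.0695 / 0.1500 = -0.4636 → -0.46
d₂ = d₁ − σ√T = -0.4636 − 0.1500 = -0.6136 → -0.61
e^(−rT) = e^(−0.037·1) = 0.9637
N(d₁) = N(-0.46) = 0.3228;  N(d₂) = N(-0.61) = 0.2709
C = 320·0.3228 − 360·0.9637·0.2709 = 103.2960 − 93.9839 = 9.3121

£9.31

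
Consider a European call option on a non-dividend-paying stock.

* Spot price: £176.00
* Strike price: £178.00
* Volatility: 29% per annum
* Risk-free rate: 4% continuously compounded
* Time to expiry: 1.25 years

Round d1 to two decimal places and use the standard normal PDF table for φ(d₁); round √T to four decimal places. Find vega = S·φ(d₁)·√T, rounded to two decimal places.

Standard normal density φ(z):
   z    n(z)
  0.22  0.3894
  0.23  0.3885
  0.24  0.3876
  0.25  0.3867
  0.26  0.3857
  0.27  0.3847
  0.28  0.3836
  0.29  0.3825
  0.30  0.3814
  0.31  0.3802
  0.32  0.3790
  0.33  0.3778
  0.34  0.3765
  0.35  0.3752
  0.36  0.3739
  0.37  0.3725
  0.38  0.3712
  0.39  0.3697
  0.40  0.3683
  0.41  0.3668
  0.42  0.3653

T = 1.25;  σ√T = 0.3242
d₁ = [ln(176/178) + (0.04 + ½·0.29²)·1.25] / (σ√T) = (-0.0113 + 0.1026) / 0.3242 = 0.2815 ⇒ 0.28
√T = √1.25 = 1.1180
φ(d₁) = φ(0.28) = 0.3836
vega = S·φ(d₁)·√T = 176·0.3836·1.1180 = 75.4802

75.48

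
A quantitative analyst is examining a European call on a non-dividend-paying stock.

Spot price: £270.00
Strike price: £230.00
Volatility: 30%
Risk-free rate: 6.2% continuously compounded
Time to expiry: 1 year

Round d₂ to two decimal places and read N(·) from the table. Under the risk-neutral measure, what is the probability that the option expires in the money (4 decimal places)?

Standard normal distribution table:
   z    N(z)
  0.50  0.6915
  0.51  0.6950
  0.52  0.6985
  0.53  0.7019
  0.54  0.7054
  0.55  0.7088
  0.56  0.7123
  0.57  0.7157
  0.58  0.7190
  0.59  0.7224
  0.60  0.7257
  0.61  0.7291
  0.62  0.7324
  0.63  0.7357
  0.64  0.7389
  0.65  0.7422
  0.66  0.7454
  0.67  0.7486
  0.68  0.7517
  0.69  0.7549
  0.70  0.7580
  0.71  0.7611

0.7224

T = 1;  σ√T = 0.3000
d₁ = [ln(270/230) + (0.062 + 0.3²/2)·1] / 0.3000 = [0.1603 + 0.1070] / 0.3000 = 0.8911 → 0.89
d₂ = d₁ − σ√T = 0.8911 − 0.3000 = 0.5911 → 0.59
Pr(exercise) under Q = N(d₂) = 0.7224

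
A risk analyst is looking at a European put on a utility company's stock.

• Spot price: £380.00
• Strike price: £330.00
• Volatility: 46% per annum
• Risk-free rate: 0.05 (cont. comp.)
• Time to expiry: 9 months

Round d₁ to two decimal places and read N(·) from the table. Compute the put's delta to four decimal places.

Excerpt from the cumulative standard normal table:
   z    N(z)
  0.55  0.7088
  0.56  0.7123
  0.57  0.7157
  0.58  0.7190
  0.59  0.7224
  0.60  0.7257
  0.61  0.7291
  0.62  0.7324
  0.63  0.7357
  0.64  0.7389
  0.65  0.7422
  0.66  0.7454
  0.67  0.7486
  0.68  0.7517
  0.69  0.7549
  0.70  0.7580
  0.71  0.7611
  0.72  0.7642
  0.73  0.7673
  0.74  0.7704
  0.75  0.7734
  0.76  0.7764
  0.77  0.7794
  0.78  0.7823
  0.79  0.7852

σ√T = 0.46 × 0.8660 = 0.3984
d₁ = [ln(380/330) + (0.05 + 0.46²/2)·0.75] / 0.3984 = [0.1411 + 0.1168] / 0.3984 = 0.6475 → 0.65
N(d₁) = N(0.65) = 0.7422
Δ_put = N(d₁) − 1 = 0.7422 − 1 = -0.2578

-0.2578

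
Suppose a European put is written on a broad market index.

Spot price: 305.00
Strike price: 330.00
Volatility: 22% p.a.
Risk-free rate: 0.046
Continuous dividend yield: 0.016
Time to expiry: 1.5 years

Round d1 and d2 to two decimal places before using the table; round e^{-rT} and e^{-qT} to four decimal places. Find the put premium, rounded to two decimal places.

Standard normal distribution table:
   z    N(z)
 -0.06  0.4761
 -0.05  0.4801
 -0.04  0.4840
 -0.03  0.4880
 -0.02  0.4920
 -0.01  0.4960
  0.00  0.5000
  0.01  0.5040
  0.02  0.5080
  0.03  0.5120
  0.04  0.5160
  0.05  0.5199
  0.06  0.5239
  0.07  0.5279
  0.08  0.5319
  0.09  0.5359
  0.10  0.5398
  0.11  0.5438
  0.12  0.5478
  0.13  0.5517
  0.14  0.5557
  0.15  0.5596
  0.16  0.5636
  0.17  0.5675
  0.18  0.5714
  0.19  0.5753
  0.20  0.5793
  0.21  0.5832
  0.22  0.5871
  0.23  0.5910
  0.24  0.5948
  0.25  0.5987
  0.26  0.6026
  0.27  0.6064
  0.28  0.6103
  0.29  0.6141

37.90

T = 1.5;  σ√T = 0.2694
d₁ = [ln(305/330) + (0.046 − 0.016 + ½·0.22²)·1.5] / (σ√T) = (-0.0788 + 0.0813) / 0.2694 = 0.0093 which rounds to 0.01
d₂ = 0.0093 − 0.2694 = -0.2601 which rounds to -0.26
e^(−qT) = e^(−0.016·1.5) = 0.9763;  e^(−rT) = e^(−0.046·1.5) = 0.9333
P = 330·0.9333·N(0.26) − 305·0.9763·N(-0.01) = 330·0.9333·0.6026 − 305·0.9763·0.4960 = 185.5942 − 147.6947 = 37.8995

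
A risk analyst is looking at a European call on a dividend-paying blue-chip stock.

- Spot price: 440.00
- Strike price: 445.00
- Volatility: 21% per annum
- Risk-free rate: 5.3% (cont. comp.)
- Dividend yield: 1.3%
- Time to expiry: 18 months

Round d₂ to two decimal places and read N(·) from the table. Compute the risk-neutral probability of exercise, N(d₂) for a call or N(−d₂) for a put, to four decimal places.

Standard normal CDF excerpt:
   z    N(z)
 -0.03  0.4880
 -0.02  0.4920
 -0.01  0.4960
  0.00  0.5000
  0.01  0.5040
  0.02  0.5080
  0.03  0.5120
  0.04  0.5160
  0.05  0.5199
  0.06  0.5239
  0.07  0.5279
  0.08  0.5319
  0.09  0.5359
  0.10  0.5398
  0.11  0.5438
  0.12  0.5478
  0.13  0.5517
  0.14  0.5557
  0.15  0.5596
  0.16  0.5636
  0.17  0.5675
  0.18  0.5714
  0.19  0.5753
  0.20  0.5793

T = 1.5;  σ√T = 0.2572
ln(S/K) + (r − q + σ²/2)T = ln(440/445) + (0.053 − 0.013 + 0.21²/2)·1.5 = -0.0113 + 0.0931 = 0.0818
d₁ = 0.0818 / 0.2572 = 0.3179 which rounds to 0.32
d₂ = d₁ − σ√T = 0.3179 − 0.2572 = 0.0608 which rounds to 0.06
Risk-neutral Pr[S_T > K] = N(d₂) = N(0.06) = 0.5239

0.5239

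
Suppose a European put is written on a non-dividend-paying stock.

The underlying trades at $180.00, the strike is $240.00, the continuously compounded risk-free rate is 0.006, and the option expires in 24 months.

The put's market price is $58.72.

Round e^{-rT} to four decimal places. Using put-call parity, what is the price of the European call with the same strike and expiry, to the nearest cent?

e^(−rT) = e^(−0.006·2) = 0.9881
Put-call parity: C − P = S − K·e^(−rT) = 180 − 240·0.9881 = 180 − 237.1440 = -57.1440
C = P + (C − P) = 58.72 + (-57.1440) = 1.5760

$1.58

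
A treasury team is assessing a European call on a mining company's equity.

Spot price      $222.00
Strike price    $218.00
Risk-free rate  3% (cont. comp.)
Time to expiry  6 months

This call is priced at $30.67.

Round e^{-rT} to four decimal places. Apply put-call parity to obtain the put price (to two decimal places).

$23.42

exp(−rT) = exp(−0.03·0.5) = 0.9851
Put-call parity: C − P = S − K·e^(−rT) = 222 − 218·0.9851 = 222 − 214.7518 = 7.2482
P = C − (C − P) = 30.67 − (7.2482) = 23.4218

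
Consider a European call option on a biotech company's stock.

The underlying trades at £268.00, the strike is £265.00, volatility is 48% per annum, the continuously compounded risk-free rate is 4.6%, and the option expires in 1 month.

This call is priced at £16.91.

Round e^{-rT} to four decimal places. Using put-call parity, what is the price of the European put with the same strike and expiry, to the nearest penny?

£12.90

exp(−rT) = exp(−0.046·0.08333) = 0.9962
Put-call parity: C − P = S − K·e^(−rT) = 268 − 265·0.9962 = 268 − 263.9930 = 4.0070
P = C − (C − P) = 16.91 − (4.0070) = 12.9030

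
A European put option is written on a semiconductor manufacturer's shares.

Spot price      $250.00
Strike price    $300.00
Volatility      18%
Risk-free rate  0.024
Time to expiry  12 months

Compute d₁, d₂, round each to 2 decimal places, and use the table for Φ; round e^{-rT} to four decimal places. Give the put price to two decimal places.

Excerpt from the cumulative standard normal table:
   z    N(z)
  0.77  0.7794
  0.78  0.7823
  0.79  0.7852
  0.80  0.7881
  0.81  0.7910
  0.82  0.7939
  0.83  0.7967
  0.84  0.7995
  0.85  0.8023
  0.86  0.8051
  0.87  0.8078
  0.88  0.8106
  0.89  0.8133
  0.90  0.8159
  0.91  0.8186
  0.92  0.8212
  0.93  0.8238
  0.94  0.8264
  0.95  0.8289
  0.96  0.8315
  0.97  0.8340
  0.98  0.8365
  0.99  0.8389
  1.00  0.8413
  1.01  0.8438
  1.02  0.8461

$47.97

T = 1;  σ√T = 0.1800
d₁ = [ln(250/300) + (0.024 + 0.18²/2)·1] / 0.1800 = [-0.1823 + 0.0402] / 0.1800 = -0.7896 ≈ -0.79
d₂ = d₁ − σ√T = -0.7896 − 0.1800 = -0.9696 ≈ -0.97
exp(−rT) = exp(−0.024·1) = 0.9763
N(−d₂) = N(0.97) = 0.8340;  N(−d₁) = N(0.79) = 0.7852
P = 300·0.9763·0.8340 − 250·0.7852 = 244.2703 − 196.3000 = 47.9703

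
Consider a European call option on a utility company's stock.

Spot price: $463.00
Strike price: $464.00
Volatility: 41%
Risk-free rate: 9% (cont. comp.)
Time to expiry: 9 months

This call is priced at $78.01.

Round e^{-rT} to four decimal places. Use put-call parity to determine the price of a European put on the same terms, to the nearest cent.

exp(−rT) = exp(−0.09·0.75) = 0.9347
Put-call parity: C − P = S − K·e^(−rT) = 463 − 464·0.9347 = 463 − 433.7008 = 29.2992
P = C − (C − P) = 78.01 − (29.2992) = 48.7108

$48.71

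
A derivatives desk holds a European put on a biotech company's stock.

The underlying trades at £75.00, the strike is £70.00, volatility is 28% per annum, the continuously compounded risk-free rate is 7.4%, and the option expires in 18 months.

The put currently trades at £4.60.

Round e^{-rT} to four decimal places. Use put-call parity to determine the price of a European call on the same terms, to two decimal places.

£16.96

e^(−rT) = e^(−0.074·1.5) = 0.8949
Put-call parity: C − P = S − K·e^(−rT) = 75 − 70·0.8949 = 75 − 62.6430 = 12.3570
C = P + (C − P) = 4.60 + (12.3570) = 16.9570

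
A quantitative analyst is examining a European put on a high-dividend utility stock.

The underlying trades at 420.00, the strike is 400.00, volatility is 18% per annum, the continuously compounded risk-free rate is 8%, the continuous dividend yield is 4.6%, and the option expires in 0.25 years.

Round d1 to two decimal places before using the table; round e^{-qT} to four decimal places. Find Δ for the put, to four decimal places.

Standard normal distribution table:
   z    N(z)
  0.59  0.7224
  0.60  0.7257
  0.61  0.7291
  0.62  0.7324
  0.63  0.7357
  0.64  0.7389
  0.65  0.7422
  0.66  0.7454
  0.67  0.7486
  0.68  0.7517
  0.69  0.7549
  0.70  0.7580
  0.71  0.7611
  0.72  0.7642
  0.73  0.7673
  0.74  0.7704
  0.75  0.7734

σ√T = 0.18·√0.25 = 0.0900
d₁ = [ln(420/400) + (0.08 − 0.046 + 0.18²/2)·0.25] / 0.0900 = [0.0488 + 0.0126] / 0.0900 = 0.6816 ≈ 0.68
N(d₁) = N(0.68) = 0.7517
Δ_put = exp(−qT)·(N(d₁) − 1) = 0.9886·(0.7517 − 1) = -0.2455

-0.2455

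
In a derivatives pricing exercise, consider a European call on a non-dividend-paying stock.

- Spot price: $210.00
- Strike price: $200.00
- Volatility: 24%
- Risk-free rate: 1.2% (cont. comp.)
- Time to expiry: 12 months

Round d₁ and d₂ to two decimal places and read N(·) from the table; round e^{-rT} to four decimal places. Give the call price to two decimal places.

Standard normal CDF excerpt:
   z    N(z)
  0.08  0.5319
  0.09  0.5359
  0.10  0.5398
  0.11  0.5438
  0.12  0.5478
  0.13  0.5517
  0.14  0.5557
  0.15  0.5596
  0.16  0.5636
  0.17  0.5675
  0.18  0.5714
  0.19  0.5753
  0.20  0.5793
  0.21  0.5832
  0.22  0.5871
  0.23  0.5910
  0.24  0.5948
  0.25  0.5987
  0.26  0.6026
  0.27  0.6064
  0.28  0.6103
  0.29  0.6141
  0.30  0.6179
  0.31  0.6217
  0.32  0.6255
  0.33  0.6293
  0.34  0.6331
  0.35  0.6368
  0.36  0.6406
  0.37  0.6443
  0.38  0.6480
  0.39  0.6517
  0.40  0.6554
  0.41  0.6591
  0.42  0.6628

T = 1;  σ√T = 0.2400
d₁ = [ln(210/200) + (0.012 + ½·0.24²)·1] / (σ√T) = (0.0488 + 0.0408) / 0.2400 = 0.3733 → 0.37
d₂ = 0.3733 − 0.2400 = 0.1333 → 0.13
e^(−rT) = e^(−0.012·1) = 0.9881
C = 210·N(0.37) − 200·0.9881·N(0.13) = 210·0.6443 − 200·0.9881·0.5517 = 135.3030 − 109.0270 = 26.2760

$26.28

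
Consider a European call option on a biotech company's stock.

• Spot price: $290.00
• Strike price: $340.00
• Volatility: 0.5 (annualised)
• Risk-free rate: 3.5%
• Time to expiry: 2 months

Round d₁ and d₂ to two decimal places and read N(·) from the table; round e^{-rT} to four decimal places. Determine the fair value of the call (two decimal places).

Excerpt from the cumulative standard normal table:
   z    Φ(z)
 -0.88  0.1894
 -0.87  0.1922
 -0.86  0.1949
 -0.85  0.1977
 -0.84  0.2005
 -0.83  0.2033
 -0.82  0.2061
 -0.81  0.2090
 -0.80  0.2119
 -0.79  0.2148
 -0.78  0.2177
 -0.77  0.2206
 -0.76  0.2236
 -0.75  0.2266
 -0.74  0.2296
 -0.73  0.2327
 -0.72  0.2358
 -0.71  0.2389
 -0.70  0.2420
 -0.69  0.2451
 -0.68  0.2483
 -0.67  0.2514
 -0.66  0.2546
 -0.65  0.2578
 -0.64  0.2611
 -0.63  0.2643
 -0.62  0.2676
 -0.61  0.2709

σ√T = 0.5 × 0.4082 = 0.2041
d₁ = [ln(290/340) + (0.035 + ½·0.5²)·0.1667] / (σ√T) = (-0.1591 + 0.0267) / 0.2041 = -0.6486 ⇒ -0.65
d₂ = -0.6486 − 0.2041 = -0.8527 ⇒ -0.85
e^(−rT) = e^(−0.035·0.1667) = 0.9942
C = 290·N(-0.65) − 340·0.9942·N(-0.85) = 290·0.2578 − 340·0.9942·0.1977 = 74.7620 − 66.8281 = 7.9339

$7.93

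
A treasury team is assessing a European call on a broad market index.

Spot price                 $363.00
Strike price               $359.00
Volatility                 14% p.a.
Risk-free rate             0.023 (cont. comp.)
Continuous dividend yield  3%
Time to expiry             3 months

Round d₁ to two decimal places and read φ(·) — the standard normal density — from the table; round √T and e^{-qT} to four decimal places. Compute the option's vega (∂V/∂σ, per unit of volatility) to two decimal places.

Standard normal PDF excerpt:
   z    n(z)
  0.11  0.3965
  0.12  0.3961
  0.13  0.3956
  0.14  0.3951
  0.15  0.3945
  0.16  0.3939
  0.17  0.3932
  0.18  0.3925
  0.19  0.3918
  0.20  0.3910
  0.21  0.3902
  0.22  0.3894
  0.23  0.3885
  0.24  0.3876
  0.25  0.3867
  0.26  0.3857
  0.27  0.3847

T = 0.25;  σ√T = 0.0700
d₁ = [ln(363/359) + (0.023 − 0.03 + 0.14²/2)·0.25] / 0.0700 = [0.0111 + 0.0007] / 0.0700 = 0.1683 ≈ 0.17
√T = √0.25 = 0.5000
φ(d₁) = φ(0.17) = 0.3932
exp(−qT) = exp(−0.03·0.25) = 0.9925
vega = S·exp(−qT)·φ(d₁)·√T = 363·0.9925·0.3932·0.5000 = 70.8306

70.83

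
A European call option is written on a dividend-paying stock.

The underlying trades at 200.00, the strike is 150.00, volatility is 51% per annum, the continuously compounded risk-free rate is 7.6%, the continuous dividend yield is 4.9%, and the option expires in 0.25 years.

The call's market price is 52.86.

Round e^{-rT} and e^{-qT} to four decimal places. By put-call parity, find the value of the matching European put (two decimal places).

2.48

e^(−qT) = e^(−0.049·0.25) = 0.9878;  e^(−rT) = e^(−0.076·0.25) = 0.9812
Put-call parity: C − P = S·e^(−qT) − K·e^(−rT) = 200·0.9878 − 150·0.9812 = 197.5600 − 147.1800 = 50.3800
P = C − (C − P) = 52.86 − (50.3800) = 2.4800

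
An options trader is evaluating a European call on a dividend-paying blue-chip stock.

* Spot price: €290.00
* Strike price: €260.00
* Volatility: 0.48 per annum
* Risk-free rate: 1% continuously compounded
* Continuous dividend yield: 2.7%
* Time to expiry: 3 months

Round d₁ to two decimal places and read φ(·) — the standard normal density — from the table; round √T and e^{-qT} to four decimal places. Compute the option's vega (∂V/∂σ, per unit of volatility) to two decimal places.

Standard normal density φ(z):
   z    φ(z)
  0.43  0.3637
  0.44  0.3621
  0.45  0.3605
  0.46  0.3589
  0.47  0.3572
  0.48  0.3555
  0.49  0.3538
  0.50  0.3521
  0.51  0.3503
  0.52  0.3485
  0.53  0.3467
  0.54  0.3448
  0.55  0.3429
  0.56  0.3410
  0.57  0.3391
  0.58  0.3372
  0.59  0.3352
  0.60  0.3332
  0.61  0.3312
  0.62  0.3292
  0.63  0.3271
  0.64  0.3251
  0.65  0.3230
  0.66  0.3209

49.11

σ√T = 0.48·√0.25 = 0.2400
d₁ = [ln(290/260) + (0.01 − 0.027 + 0.48²/2)·0.25] / 0.2400 = [0.1092 + 0.0245] / 0.2400 = 0.5573 which rounds to 0.56
√T = √0.25 = 0.5000
φ(d₁) = φ(0.56) = 0.3410
e^(−qT) = e^(−0.027·0.25) = 0.9933
vega = S·e^(−qT)·φ(d₁)·√T = 290·0.9933·0.3410·0.5000 = 49.1137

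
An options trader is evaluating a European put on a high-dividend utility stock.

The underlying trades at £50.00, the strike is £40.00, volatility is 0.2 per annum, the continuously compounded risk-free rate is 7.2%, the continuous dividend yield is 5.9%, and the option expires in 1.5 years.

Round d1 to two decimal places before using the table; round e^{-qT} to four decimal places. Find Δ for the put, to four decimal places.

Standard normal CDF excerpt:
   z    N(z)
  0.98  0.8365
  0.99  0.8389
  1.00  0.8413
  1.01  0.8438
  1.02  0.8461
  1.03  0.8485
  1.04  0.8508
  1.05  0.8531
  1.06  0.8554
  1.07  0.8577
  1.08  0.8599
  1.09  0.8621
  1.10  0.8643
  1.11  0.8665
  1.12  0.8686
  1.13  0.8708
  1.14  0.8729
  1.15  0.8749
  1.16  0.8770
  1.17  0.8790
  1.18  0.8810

σ√T = 0.2 × 1.2247 = 0.2449
d₁ = [ln(50/40) + (0.072 − 0.059 + ½·0.2²)·1.5] / (σ√T) = (0.2231 + 0.0495) / 0.2449 = 1.1131 ⇒ 1.11
N(d₁) = N(1.11) = 0.8665
Δ_put = e^(−qT)·(N(d₁) − 1) = 0.9153·(0.8665 − 1) = -0.1222

-0.1222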